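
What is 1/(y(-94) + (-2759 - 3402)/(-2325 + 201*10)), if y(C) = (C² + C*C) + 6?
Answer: 315/5574731 ≈ 5.6505e-5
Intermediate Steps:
y(C) = 6 + 2*C² (y(C) = (C² + C²) + 6 = 2*C² + 6 = 6 + 2*C²)
1/(y(-94) + (-2759 - 3402)/(-2325 + 201*10)) = 1/((6 + 2*(-94)²) + (-2759 - 3402)/(-2325 + 201*10)) = 1/((6 + 2*8836) - 6161/(-2325 + 2010)) = 1/((6 + 17672) - 6161/(-315)) = 1/(17678 - 6161*(-1/315)) = 1/(17678 + 6161/315) = 1/(5574731/315) = 315/5574731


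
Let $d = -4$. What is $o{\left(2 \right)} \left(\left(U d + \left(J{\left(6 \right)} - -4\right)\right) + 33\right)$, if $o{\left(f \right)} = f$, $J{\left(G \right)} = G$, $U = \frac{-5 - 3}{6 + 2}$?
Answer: $94$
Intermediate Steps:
$U = -1$ ($U = - \frac{8}{8} = \left(-8\right) \frac{1}{8} = -1$)
$o{\left(2 \right)} \left(\left(U d + \left(J{\left(6 \right)} - -4\right)\right) + 33\right) = 2 \left(\left(\left(-1\right) \left(-4\right) + \left(6 - -4\right)\right) + 33\right) = 2 \left(\left(4 + \left(6 + 4\right)\right) + 33\right) = 2 \left(\left(4 + 10\right) + 33\right) = 2 \left(14 + 33\right) = 2 \cdot 47 = 94$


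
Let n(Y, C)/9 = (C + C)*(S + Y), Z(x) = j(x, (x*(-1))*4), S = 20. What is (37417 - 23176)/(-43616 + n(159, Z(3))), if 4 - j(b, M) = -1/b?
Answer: -14241/29654 ≈ -0.48024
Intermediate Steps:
j(b, M) = 4 + 1/b (j(b, M) = 4 - (-1)/b = 4 + 1/b)
Z(x) = 4 + 1/x
n(Y, C) = 18*C*(20 + Y) (n(Y, C) = 9*((C + C)*(20 + Y)) = 9*((2*C)*(20 + Y)) = 9*(2*C*(20 + Y)) = 18*C*(20 + Y))
(37417 - 23176)/(-43616 + n(159, Z(3))) = (37417 - 23176)/(-43616 + 18*(4 + 1/3)*(20 + 159)) = 14241/(-43616 + 18*(4 + ⅓)*179) = 14241/(-43616 + 18*(13/3)*179) = 14241/(-43616 + 13962) = 14241/(-29654) = 14241*(-1/29654) = -14241/29654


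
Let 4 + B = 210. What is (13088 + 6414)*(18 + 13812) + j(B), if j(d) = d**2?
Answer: 269755096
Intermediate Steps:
B = 206 (B = -4 + 210 = 206)
(13088 + 6414)*(18 + 13812) + j(B) = (13088 + 6414)*(18 + 13812) + 206**2 = 19502*13830 + 42436 = 269712660 + 42436 = 269755096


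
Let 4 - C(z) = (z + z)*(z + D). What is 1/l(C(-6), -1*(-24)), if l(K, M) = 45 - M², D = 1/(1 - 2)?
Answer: -1/531 ≈ -0.0018832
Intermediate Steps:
D = -1 (D = 1/(-1) = -1)
C(z) = 4 - 2*z*(-1 + z) (C(z) = 4 - (z + z)*(z - 1) = 4 - 2*z*(-1 + z))
1/l(C(-6), -1*(-24)) = 1/(45 - (-1*(-24))²) = 1/(45 - 1*24²) = 1/(45 - 1*576) = 1/(45 - 576) = 1/(-531) = -1/531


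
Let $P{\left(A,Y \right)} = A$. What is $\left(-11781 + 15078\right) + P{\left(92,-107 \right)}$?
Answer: $3389$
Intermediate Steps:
$\left(-11781 + 15078\right) + P{\left(92,-107 \right)} = \left(-11781 + 15078\right) + 92 = 3297 + 92 = 3389$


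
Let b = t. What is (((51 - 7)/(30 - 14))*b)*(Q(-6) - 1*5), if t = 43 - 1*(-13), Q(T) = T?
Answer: -1694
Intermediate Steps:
t = 56 (t = 43 + 13 = 56)
b = 56
(((51 - 7)/(30 - 14))*b)*(Q(-6) - 1*5) = (((51 - 7)/(30 - 14))*56)*(-6 - 1*5) = ((44/16)*56)*(-6 - 5) = ((44*(1/16))*56)*(-11) = ((11/4)*56)*(-11) = 154*(-11) = -1694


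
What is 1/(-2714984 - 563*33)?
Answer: -1/2733563 ≈ -3.6582e-7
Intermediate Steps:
1/(-2714984 - 563*33) = 1/(-2714984 - 18579) = 1/(-2733563) = -1/2733563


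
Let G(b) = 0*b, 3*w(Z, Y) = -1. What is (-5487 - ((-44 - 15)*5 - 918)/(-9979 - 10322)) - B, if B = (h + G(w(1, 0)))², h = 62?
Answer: -189429844/20301 ≈ -9331.1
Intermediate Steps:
w(Z, Y) = -⅓ (w(Z, Y) = (⅓)*(-1) = -⅓)
G(b) = 0
B = 3844 (B = (62 + 0)² = 62² = 3844)
(-5487 - ((-44 - 15)*5 - 918)/(-9979 - 10322)) - B = (-5487 - ((-44 - 15)*5 - 918)/(-9979 - 10322)) - 1*3844 = (-5487 - (-59*5 - 918)/(-20301)) - 3844 = (-5487 - (-295 - 918)*(-1)/20301) - 3844 = (-5487 - (-1213)*(-1)/20301) - 3844 = (-5487 - 1*1213/20301) - 3844 = (-5487 - 1213/20301) - 3844 = -111392800/20301 - 3844 = -189429844/20301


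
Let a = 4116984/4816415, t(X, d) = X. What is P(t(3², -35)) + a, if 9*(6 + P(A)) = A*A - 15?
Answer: 31616612/14449245 ≈ 2.1881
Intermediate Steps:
P(A) = -23/3 + A²/9 (P(A) = -6 + (A*A - 15)/9 = -6 + (A² - 15)/9 = -6 + (-15 + A²)/9 = -6 + (-5/3 + A²/9) = -23/3 + A²/9)
a = 4116984/4816415 (a = 4116984*(1/4816415) = 4116984/4816415 ≈ 0.85478)
P(t(3², -35)) + a = (-23/3 + (3²)²/9) + 4116984/4816415 = (-23/3 + (⅑)*9²) + 4116984/4816415 = (-23/3 + (⅑)*81) + 4116984/4816415 = (-23/3 + 9) + 4116984/4816415 = 4/3 + 4116984/4816415 = 31616612/14449245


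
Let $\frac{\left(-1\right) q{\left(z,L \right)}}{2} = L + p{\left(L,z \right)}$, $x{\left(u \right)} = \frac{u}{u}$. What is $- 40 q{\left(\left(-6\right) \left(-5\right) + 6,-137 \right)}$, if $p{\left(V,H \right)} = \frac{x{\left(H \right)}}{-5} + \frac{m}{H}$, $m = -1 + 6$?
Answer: $- \frac{98684}{9} \approx -10965.0$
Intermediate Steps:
$x{\left(u \right)} = 1$
$m = 5$
$p{\left(V,H \right)} = - \frac{1}{5} + \frac{5}{H}$ ($p{\left(V,H \right)} = 1 \frac{1}{-5} + \frac{5}{H} = 1 \left(- \frac{1}{5}\right) + \frac{5}{H} = - \frac{1}{5} + \frac{5}{H}$)
$q{\left(z,L \right)} = - 2 L - \frac{2 \left(25 - z\right)}{5 z}$ ($q{\left(z,L \right)} = - 2 \left(L + \frac{25 - z}{5 z}\right) = - 2 L - \frac{2 \left(25 - z\right)}{5 z}$)
$- 40 q{\left(\left(-6\right) \left(-5\right) + 6,-137 \right)} = - 40 \left(\frac{2}{5} - \frac{10}{\left(-6\right) \left(-5\right) + 6} - -274\right) = - 40 \left(\frac{2}{5} - \frac{10}{30 + 6} + 274\right) = - 40 \left(\frac{2}{5} - \frac{10}{36} + 274\right) = - 40 \left(\frac{2}{5} - \frac{5}{18} + 274\right) = \left(-40\right) \frac{24671}{90} = - \frac{98684}{9}$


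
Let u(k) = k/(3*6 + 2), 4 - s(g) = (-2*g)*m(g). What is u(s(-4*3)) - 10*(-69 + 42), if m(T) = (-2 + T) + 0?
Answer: 287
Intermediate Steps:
m(T) = -2 + T
s(g) = 4 + 2*g*(-2 + g) (s(g) = 4 - (-2*g)*(-2 + g) = 4 - (-2)*g*(-2 + g) = 4 + 2*g*(-2 + g))
u(k) = k/20 (u(k) = k/(18 + 2) = k/20)
u(s(-4*3)) - 10*(-69 + 42) = (4 + 2*(-4*3)*(-2 - 4*3))/20 - 10*(-69 + 42) = (4 + 2*(-12)*(-2 - 12))/20 - 10*(-27) = (4 + 2*(-12)*(-14))/20 + 270 = (4 + 336)/20 + 270 = (1/20)*340 + 270 = 17 + 270 = 287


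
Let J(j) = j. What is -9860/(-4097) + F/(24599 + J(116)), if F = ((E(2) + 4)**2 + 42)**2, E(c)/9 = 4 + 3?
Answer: 4962055301/5956315 ≈ 833.07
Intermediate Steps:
E(c) = 63 (E(c) = 9*(4 + 3) = 9*7 = 63)
F = 20529961 (F = ((63 + 4)**2 + 42)**2 = (67**2 + 42)**2 = (4489 + 42)**2 = 4531**2 = 20529961)
-9860/(-4097) + F/(24599 + J(116)) = -9860/(-4097) + 20529961/(24599 + 116) = -9860*(-1/4097) + 20529961/24715 = 580/241 + 20529961*(1/24715) = 580/241 + 20529961/24715 = 4962055301/5956315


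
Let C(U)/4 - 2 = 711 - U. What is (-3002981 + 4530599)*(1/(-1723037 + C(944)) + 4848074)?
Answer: 12767663971529238834/1723961 ≈ 7.4060e+12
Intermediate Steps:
C(U) = 2852 - 4*U (C(U) = 8 + 4*(711 - U) = 8 + (2844 - 4*U) = 2852 - 4*U)
(-3002981 + 4530599)*(1/(-1723037 + C(944)) + 4848074) = (-3002981 + 4530599)*(1/(-1723037 + (2852 - 4*944)) + 4848074) = 1527618*(1/(-1723037 + (2852 - 3776)) + 4848074) = 1527618*(1/(-1723037 - 924) + 4848074) = 1527618*(1/(-1723961) + 4848074) = 1527618*(-1/1723961 + 4848074) = 1527618*(8357890501113/1723961) = 12767663971529238834/1723961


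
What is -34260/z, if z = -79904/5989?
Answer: 51295785/19976 ≈ 2567.9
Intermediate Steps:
z = -79904/5989 (z = -79904*1/5989 = -79904/5989 ≈ -13.342)
-34260/z = -34260/(-79904/5989) = -34260*(-5989/79904) = 51295785/19976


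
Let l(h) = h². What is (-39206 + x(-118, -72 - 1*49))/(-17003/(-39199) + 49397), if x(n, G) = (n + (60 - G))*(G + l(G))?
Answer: 17160420623/968165003 ≈ 17.725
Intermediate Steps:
x(n, G) = (G + G²)*(60 + n - G) (x(n, G) = (n + (60 - G))*(G + G²) = (60 + n - G)*(G + G²) = (G + G²)*(60 + n - G))
(-39206 + x(-118, -72 - 1*49))/(-17003/(-39199) + 49397) = (-39206 + (-72 - 1*49)*(60 - 118 - (-72 - 1*49)² + 59*(-72 - 1*49) + (-72 - 1*49)*(-118)))/(-17003/(-39199) + 49397) = (-39206 + (-72 - 49)*(60 - 118 - (-72 - 49)² + 59*(-72 - 49) + (-72 - 49)*(-118)))/(-17003*(-1/39199) + 49397) = (-39206 - 121*(60 - 118 - 1*(-121)² + 59*(-121) - 121*(-118)))/(17003/39199 + 49397) = (-39206 - 121*(60 - 118 - 1*14641 - 7139 + 14278))/(1936330006/39199) = (-39206 - 121*(60 - 118 - 14641 - 7139 + 14278))*(39199/1936330006) = (-39206 - 121*(-7560))*(39199/1936330006) = (-39206 + 914760)*(39199/1936330006) = 875554*(39199/1936330006) = 17160420623/968165003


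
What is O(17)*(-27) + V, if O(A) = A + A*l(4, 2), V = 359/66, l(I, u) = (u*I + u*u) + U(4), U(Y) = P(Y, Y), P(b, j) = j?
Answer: -514639/66 ≈ -7797.6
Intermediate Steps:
U(Y) = Y
l(I, u) = 4 + u² + I*u (l(I, u) = (u*I + u*u) + 4 = (I*u + u²) + 4 = (u² + I*u) + 4 = 4 + u² + I*u)
V = 359/66 (V = 359*(1/66) = 359/66 ≈ 5.4394)
O(A) = 17*A (O(A) = A + A*(4 + 2² + 4*2) = A + A*(4 + 4 + 8) = A + A*16 = A + 16*A = 17*A)
O(17)*(-27) + V = (17*17)*(-27) + 359/66 = 289*(-27) + 359/66 = -7803 + 359/66 = -514639/66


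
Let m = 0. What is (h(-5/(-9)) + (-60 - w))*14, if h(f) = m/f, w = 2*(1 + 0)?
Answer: -868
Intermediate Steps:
w = 2 (w = 2*1 = 2)
h(f) = 0 (h(f) = 0/f = 0)
(h(-5/(-9)) + (-60 - w))*14 = (0 + (-60 - 1*2))*14 = (0 + (-60 - 2))*14 = (0 - 62)*14 = -62*14 = -868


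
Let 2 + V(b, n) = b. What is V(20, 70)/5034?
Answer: 3/839 ≈ 0.0035757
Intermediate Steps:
V(b, n) = -2 + b
V(20, 70)/5034 = (-2 + 20)/5034 = 18*(1/5034) = 3/839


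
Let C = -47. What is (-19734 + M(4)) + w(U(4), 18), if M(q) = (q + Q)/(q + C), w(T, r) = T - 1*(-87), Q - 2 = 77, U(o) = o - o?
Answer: -844904/43 ≈ -19649.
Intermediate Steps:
U(o) = 0
Q = 79 (Q = 2 + 77 = 79)
w(T, r) = 87 + T (w(T, r) = T + 87 = 87 + T)
M(q) = (79 + q)/(-47 + q) (M(q) = (q + 79)/(q - 47) = (79 + q)/(-47 + q))
(-19734 + M(4)) + w(U(4), 18) = (-19734 + (79 + 4)/(-47 + 4)) + (87 + 0) = (-19734 + 83/(-43)) + 87 = (-19734 - 1/43*83) + 87 = (-19734 - 83/43) + 87 = -848645/43 + 87 = -844904/43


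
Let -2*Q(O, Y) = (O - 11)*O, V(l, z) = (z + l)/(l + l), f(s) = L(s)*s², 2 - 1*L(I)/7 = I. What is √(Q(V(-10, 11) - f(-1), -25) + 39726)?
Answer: √63021878/40 ≈ 198.47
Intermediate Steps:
L(I) = 14 - 7*I
f(s) = s²*(14 - 7*s) (f(s) = (14 - 7*s)*s² = s²*(14 - 7*s))
V(l, z) = (l + z)/(2*l) (V(l, z) = (l + z)/((2*l)) = (l + z)*(1/(2*l)) = (l + z)/(2*l))
Q(O, Y) = -O*(-11 + O)/2 (Q(O, Y) = -(O - 11)*O/2 = -(-11 + O)*O/2 = -O*(-11 + O)/2)
√(Q(V(-10, 11) - f(-1), -25) + 39726) = √(((½)*(-10 + 11)/(-10) - 7*(-1)²*(2 - 1*(-1)))*(11 - ((½)*(-10 + 11)/(-10) - 7*(-1)²*(2 - 1*(-1))))/2 + 39726) = √(((½)*(-⅒)*1 - 7*(2 + 1))*(11 - ((½)*(-⅒)*1 - 7*(2 + 1)))/2 + 39726) = √((-1/20 - 7*3)*(11 - (-1/20 - 7*3))/2 + 39726) = √((-1/20 - 1*21)*(11 - (-1/20 - 1*21))/2 + 39726) = √((-1/20 - 21)*(11 - (-1/20 - 21))/2 + 39726) = √((½)*(-421/20)*(11 - 1*(-421/20)) + 39726) = √((½)*(-421/20)*(11 + 421/20) + 39726) = √((½)*(-421/20)*(641/20) + 39726) = √(-269861/800 + 39726) = √(31510939/800) = √63021878/40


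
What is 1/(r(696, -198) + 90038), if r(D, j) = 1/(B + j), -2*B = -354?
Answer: 21/1890797 ≈ 1.1106e-5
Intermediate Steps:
B = 177 (B = -½*(-354) = 177)
r(D, j) = 1/(177 + j)
1/(r(696, -198) + 90038) = 1/(1/(177 - 198) + 90038) = 1/(1/(-21) + 90038) = 1/(-1/21 + 90038) = 1/(1890797/21) = 21/1890797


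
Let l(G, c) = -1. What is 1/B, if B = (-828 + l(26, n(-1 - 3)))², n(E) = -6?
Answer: 1/687241 ≈ 1.4551e-6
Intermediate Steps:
B = 687241 (B = (-828 - 1)² = (-829)² = 687241)
1/B = 1/687241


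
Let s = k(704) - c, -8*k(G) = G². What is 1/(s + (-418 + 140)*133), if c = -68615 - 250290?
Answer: 1/219979 ≈ 4.5459e-6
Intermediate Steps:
k(G) = -G²/8
c = -318905
s = 256953 (s = -⅛*704² - 1*(-318905) = -⅛*495616 + 318905 = -61952 + 318905 = 256953)
1/(s + (-418 + 140)*133) = 1/(256953 + (-418 + 140)*133) = 1/(256953 - 278*133) = 1/(256953 - 36974) = 1/219979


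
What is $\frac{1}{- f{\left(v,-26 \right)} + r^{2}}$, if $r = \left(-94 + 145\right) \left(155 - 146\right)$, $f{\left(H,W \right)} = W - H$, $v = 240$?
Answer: $\frac{1}{210947} \approx 4.7405 \cdot 10^{-6}$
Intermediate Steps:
$r = 459$ ($r = 51 \cdot 9 = 459$)
$\frac{1}{- f{\left(v,-26 \right)} + r^{2}} = \frac{1}{- (-26 - 240) + 459^{2}} = \frac{1}{- (-26 - 240) + 210681} = \frac{1}{\left(-1\right) \left(-266\right) + 210681} = \frac{1}{266 + 210681} = \frac{1}{210947}$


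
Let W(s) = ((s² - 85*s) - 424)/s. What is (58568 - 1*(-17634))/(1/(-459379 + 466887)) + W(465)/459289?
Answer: 122188302382657436/213569385 ≈ 5.7212e+8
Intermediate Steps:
W(s) = (-424 + s² - 85*s)/s
(58568 - 1*(-17634))/(1/(-459379 + 466887)) + W(465)/459289 = (58568 - 1*(-17634))/(1/(-459379 + 466887)) + (-85 + 465 - 424/465)/459289 = (58568 + 17634)/(1/7508) + (-85 + 465 - 424*1/465)*(1/459289) = 76202/(1/7508) + (-85 + 465 - 424/465)*(1/459289) = 76202*7508 + (176276/465)*(1/459289) = 572124616 + 176276/213569385 = 122188302382657436/213569385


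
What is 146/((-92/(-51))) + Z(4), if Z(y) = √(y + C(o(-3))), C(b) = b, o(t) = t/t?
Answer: 3723/46 + √5 ≈ 83.171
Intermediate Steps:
o(t) = 1
Z(y) = √(1 + y) (Z(y) = √(y + 1) = √(1 + y))
146/((-92/(-51))) + Z(4) = 146/((-92/(-51))) + √(1 + 4) = 146/((-92*(-1/51))) + √5 = 146/(92/51) + √5 = 146*(51/92) + √5 = 3723/46 + √5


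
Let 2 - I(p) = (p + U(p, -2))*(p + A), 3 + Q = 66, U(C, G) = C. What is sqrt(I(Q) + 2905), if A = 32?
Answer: 3*I*sqrt(1007) ≈ 95.2*I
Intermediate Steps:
Q = 63 (Q = -3 + 66 = 63)
I(p) = 2 - 2*p*(32 + p) (I(p) = 2 - (p + p)*(p + 32) = 2 - 2*p*(32 + p))
sqrt(I(Q) + 2905) = sqrt((2 - 64*63 - 2*63**2) + 2905) = sqrt((2 - 4032 - 2*3969) + 2905) = sqrt((2 - 4032 - 7938) + 2905) = sqrt(-11968 + 2905) = sqrt(-9063) = 3*I*sqrt(1007)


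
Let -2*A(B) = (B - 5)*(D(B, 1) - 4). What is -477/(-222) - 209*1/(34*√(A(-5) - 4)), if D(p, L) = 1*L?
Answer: 159/74 + 11*I*√19/34 ≈ 2.1486 + 1.4102*I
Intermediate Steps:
D(p, L) = L
A(B) = -15/2 + 3*B/2 (A(B) = -(B - 5)*(1 - 4)/2 = -(-5 + B)*(-3)/2 = -(15 - 3*B)/2 = -15/2 + 3*B/2)
-477/(-222) - 209*1/(34*√(A(-5) - 4)) = -477/(-222) - 209*1/(34*√((-15/2 + (3/2)*(-5)) - 4)) = -477*(-1/222) - 209*1/(34*√((-15/2 - 15/2) - 4)) = 159/74 - 209*1/(34*√(-15 - 4)) = 159/74 - 209*(-I*√19/646) = 159/74 - (-11)*I*√19/34 = 159/74 + 11*I*√19/34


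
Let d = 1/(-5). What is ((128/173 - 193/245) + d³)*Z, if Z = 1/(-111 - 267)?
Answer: 3289/22252125 ≈ 0.00014781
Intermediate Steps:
d = -⅕ ≈ -0.20000
Z = -1/378 (Z = 1/(-378) = -1/378 ≈ -0.0026455)
((128/173 - 193/245) + d³)*Z = ((128/173 - 193/245) + (-⅕)³)*(-1/378) = ((128*(1/173) - 193*1/245) - 1/125)*(-1/378) = ((128/173 - 193/245) - 1/125)*(-1/378) = (-2029/42385 - 1/125)*(-1/378) = -59202/1059625*(-1/378) = 3289/22252125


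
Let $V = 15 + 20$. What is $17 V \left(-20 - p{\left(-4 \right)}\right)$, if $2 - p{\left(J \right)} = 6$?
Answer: $-9520$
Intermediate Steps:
$p{\left(J \right)} = -4$ ($p{\left(J \right)} = 2 - 6 = -4$)
$V = 35$
$17 V \left(-20 - p{\left(-4 \right)}\right) = 17 \cdot 35 \left(-20 - -4\right) = 595 \left(-20 + 4\right) = 595 \left(-16\right) = -9520$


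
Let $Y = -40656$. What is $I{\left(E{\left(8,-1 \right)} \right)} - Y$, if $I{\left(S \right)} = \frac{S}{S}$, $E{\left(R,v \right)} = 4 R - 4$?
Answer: $40657$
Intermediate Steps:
$E{\left(R,v \right)} = -4 + 4 R$
$I{\left(S \right)} = 1$
$I{\left(E{\left(8,-1 \right)} \right)} - Y = 1 - -40656 = 1 + 40656 = 40657$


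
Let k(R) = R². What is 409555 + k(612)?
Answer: 784099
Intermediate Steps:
409555 + k(612) = 409555 + 612² = 409555 + 374544 = 784099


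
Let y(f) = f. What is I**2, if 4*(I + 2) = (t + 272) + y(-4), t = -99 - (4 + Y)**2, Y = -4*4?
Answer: 289/16 ≈ 18.063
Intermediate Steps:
Y = -16
t = -243 (t = -99 - (4 - 16)**2 = -99 - 1*(-12)**2 = -99 - 1*144 = -99 - 144 = -243)
I = 17/4 (I = -2 + ((-243 + 272) - 4)/4 = -2 + (29 - 4)/4 = -2 + (1/4)*25 = -2 + 25/4 = 17/4 ≈ 4.2500)
I**2 = (17/4)**2 = 289/16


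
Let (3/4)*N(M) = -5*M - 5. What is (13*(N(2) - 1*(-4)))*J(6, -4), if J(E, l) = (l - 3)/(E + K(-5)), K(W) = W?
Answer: 1456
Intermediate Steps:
N(M) = -20/3 - 20*M/3 (N(M) = 4*(-5*M - 5)/3 = 4*(-5 - 5*M)/3 = -20/3 - 20*M/3)
J(E, l) = (-3 + l)/(-5 + E) (J(E, l) = (l - 3)/(E - 5) = (-3 + l)/(-5 + E))
(13*(N(2) - 1*(-4)))*J(6, -4) = (13*((-20/3 - 20/3*2) - 1*(-4)))*((-3 - 4)/(-5 + 6)) = (13*((-20/3 - 40/3) + 4))*(-7/1) = (13*(-20 + 4))*(1*(-7)) = (13*(-16))*(-7) = -208*(-7) = 1456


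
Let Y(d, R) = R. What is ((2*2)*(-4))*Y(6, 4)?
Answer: -64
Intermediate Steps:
((2*2)*(-4))*Y(6, 4) = ((2*2)*(-4))*4 = (4*(-4))*4 = -16*4 = -64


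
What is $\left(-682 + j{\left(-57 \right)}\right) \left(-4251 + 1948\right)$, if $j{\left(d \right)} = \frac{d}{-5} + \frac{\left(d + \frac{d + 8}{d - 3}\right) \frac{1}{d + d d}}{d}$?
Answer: $\frac{2408508790877}{1559520} \approx 1.5444 \cdot 10^{6}$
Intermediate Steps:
$j{\left(d \right)} = - \frac{d}{5} + \frac{d + \frac{8 + d}{-3 + d}}{d \left(d + d^{2}\right)}$ ($j{\left(d \right)} = d \left(- \frac{1}{5}\right) + \frac{\left(d + \frac{8 + d}{-3 + d}\right) \frac{1}{d + d^{2}}}{d} = - \frac{d}{5} + \frac{\left(d + \frac{8 + d}{-3 + d}\right) \frac{1}{d + d^{2}}}{d} = - \frac{d}{5} + \frac{\frac{1}{d + d^{2}} \left(d + \frac{8 + d}{-3 + d}\right)}{d} = - \frac{d}{5} + \frac{d + \frac{8 + d}{-3 + d}}{d \left(d + d^{2}\right)}$)
$\left(-682 + j{\left(-57 \right)}\right) \left(-4251 + 1948\right) = \left(-682 + \frac{-40 + \left(-57\right)^{5} - 5 \left(-57\right)^{2} - 3 \left(-57\right)^{3} - 2 \left(-57\right)^{4} + 10 \left(-57\right)}{5 \cdot 3249 \left(3 - \left(-57\right)^{2} + 2 \left(-57\right)\right)}\right) \left(-4251 + 1948\right) = \left(-682 + \frac{1}{5} \cdot \frac{1}{3249} \frac{1}{3 - 3249 - 114} \left(-40 - 601692057 - 16245 - -555579 - 21112002 - 570\right)\right) \left(-2303\right) = \left(-682 + \frac{1}{5} \cdot \frac{1}{3249} \frac{1}{3 - 3249 - 114} \left(-40 - 601692057 - 16245 + 555579 - 21112002 - 570\right)\right) \left(-2303\right) = \left(-682 + \frac{1}{5} \cdot \frac{1}{3249} \frac{1}{-3360} \left(-622265335\right)\right) \left(-2303\right) = \left(-682 + \frac{1}{5} \cdot \frac{1}{3249} \left(- \frac{1}{3360}\right) \left(-622265335\right)\right) \left(-2303\right) = \left(-682 + \frac{124453067}{10916640}\right) \left(-2303\right) = \left(- \frac{7320695413}{10916640}\right) \left(-2303\right) = \frac{2408508790877}{1559520}$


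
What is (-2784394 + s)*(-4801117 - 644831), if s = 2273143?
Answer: 2784246360948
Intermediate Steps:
(-2784394 + s)*(-4801117 - 644831) = (-2784394 + 2273143)*(-4801117 - 644831) = -511251*(-5445948) = 2784246360948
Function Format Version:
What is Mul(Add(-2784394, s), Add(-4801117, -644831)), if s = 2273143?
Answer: 2784246360948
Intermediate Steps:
Mul(Add(-2784394, s), Add(-4801117, -644831)) = Mul(Add(-2784394, 2273143), Add(-4801117, -644831)) = Mul(-511251, -5445948) = 2784246360948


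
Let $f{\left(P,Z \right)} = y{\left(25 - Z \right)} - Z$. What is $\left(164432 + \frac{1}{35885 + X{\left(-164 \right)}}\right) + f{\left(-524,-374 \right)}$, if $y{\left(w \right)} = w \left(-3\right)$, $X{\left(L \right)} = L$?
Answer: $\frac{5844277090}{35721} \approx 1.6361 \cdot 10^{5}$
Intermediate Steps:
$y{\left(w \right)} = - 3 w$
$f{\left(P,Z \right)} = -75 + 2 Z$ ($f{\left(P,Z \right)} = - 3 \left(25 - Z\right) - Z = \left(-75 + 3 Z\right) - Z = -75 + 2 Z$)
$\left(164432 + \frac{1}{35885 + X{\left(-164 \right)}}\right) + f{\left(-524,-374 \right)} = \left(164432 + \frac{1}{35885 - 164}\right) + \left(-75 + 2 \left(-374\right)\right) = \left(164432 + \frac{1}{35721}\right) - 823 = \frac{5873675473}{35721} - 823 = \frac{5844277090}{35721}$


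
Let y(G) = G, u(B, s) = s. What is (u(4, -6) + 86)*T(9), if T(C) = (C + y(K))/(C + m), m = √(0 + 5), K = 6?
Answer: 2700/19 - 300*√5/19 ≈ 106.80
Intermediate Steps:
m = √5 ≈ 2.2361
T(C) = (6 + C)/(C + √5) (T(C) = (C + 6)/(C + √5) = (6 + C)/(C + √5))
(u(4, -6) + 86)*T(9) = (-6 + 86)*((6 + 9)/(9 + √5)) = 80*(15/(9 + √5)) = 1200/(9 + √5)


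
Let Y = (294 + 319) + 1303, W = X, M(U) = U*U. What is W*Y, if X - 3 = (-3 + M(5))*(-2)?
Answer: -78556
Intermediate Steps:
M(U) = U²
X = -41 (X = 3 + (-3 + 5²)*(-2) = 3 + (-3 + 25)*(-2) = 3 + 22*(-2) = 3 - 44 = -41)
W = -41
Y = 1916 (Y = 613 + 1303 = 1916)
W*Y = -41*1916 = -78556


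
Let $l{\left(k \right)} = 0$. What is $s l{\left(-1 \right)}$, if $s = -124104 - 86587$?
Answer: $0$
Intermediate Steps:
$s = -210691$
$s l{\left(-1 \right)} = \left(-210691\right) 0 = 0$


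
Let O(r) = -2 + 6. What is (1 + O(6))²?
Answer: 25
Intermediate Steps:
O(r) = 4
(1 + O(6))² = (1 + 4)² = 5² = 25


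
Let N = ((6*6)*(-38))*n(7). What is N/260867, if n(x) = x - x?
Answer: 0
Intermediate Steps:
n(x) = 0
N = 0 (N = ((6*6)*(-38))*0 = (36*(-38))*0 = -1368*0 = 0)
N/260867 = 0/260867 = 0*(1/260867) = 0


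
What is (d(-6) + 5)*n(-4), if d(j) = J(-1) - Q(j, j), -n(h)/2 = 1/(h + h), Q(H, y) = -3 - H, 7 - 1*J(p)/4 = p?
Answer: 17/2 ≈ 8.5000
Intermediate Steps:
J(p) = 28 - 4*p
n(h) = -1/h (n(h) = -2/(h + h) = -2*1/(2*h) = -1/h)
d(j) = 35 + j (d(j) = (28 - 4*(-1)) - (-3 - j) = (28 + 4) + (3 + j) = 32 + (3 + j) = 35 + j)
(d(-6) + 5)*n(-4) = ((35 - 6) + 5)*(-1/(-4)) = (29 + 5)*(-1*(-1/4)) = 34*(1/4) = 17/2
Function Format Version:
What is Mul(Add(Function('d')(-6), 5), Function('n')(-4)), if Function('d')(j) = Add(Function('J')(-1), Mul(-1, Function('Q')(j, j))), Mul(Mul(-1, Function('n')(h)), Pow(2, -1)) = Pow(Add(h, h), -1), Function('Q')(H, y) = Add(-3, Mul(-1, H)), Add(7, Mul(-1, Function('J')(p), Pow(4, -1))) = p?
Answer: Rational(17, 2) ≈ 8.5000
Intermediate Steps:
Function('J')(p) = Add(28, Mul(-4, p))
Function('n')(h) = Mul(-1, Pow(h, -1)) (Function('n')(h) = Mul(-2, Pow(Add(h, h), -1)) = Mul(-2, Pow(Mul(2, h), -1)) = Mul(-2, Mul(Rational(1, 2), Pow(h, -1))) = Mul(-1, Pow(h, -1)))
Function('d')(j) = Add(35, j) (Function('d')(j) = Add(Add(28, Mul(-4, -1)), Mul(-1, Add(-3, Mul(-1, j)))) = Add(Add(28, 4), Add(3, j)) = Add(32, Add(3, j)) = Add(35, j))
Mul(Add(Function('d')(-6), 5), Function('n')(-4)) = Mul(Add(Add(35, -6), 5), Mul(-1, Pow(-4, -1))) = Mul(Add(29, 5), Mul(-1, Rational(-1, 4))) = Mul(34, Rational(1, 4)) = Rational(17, 2)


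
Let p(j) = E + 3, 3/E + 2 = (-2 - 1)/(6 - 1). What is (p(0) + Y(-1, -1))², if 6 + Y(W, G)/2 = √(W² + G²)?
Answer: 18776/169 - 528*√2/13 ≈ 53.662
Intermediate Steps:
E = -15/13 (E = 3/(-2 + (-2 - 1)/(6 - 1)) = 3/(-2 - 3/5) = 3/(-2 - 3*⅕) = 3/(-2 - ⅗) = 3/(-13/5) = 3*(-5/13) = -15/13 ≈ -1.1538)
Y(W, G) = -12 + 2*√(G² + W²) (Y(W, G) = -12 + 2*√(W² + G²) = -12 + 2*√(G² + W²))
p(j) = 24/13 (p(j) = -15/13 + 3 = 24/13)
(p(0) + Y(-1, -1))² = (24/13 + (-12 + 2*√((-1)² + (-1)²)))² = (24/13 + (-12 + 2*√(1 + 1)))² = (24/13 + (-12 + 2*√2))² = (-132/13 + 2*√2)²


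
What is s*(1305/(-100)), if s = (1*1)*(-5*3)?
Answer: 783/4 ≈ 195.75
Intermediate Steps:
s = -15 (s = 1*(-15) = -15)
s*(1305/(-100)) = -19575/(-100) = -19575*(-1)/100 = -15*(-261/20) = 783/4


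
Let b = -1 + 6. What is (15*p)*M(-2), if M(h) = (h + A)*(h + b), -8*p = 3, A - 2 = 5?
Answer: -675/8 ≈ -84.375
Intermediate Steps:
A = 7 (A = 2 + 5 = 7)
p = -3/8 (p = -⅛*3 = -3/8 ≈ -0.37500)
b = 5
M(h) = (5 + h)*(7 + h) (M(h) = (h + 7)*(h + 5) = (7 + h)*(5 + h) = (5 + h)*(7 + h))
(15*p)*M(-2) = (15*(-3/8))*(35 + (-2)² + 12*(-2)) = -45*(35 + 4 - 24)/8 = -45/8*15 = -675/8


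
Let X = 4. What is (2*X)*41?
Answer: 328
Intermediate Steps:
(2*X)*41 = (2*4)*41 = 8*41 = 328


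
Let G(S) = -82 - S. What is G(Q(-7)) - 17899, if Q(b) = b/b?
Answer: -17982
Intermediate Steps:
Q(b) = 1
G(Q(-7)) - 17899 = (-82 - 1*1) - 17899 = (-82 - 1) - 17899 = -83 - 17899 = -17982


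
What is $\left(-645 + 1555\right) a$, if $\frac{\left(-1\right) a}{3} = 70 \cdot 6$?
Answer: $-1146600$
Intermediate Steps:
$a = -1260$ ($a = - 3 \cdot 70 \cdot 6 = \left(-3\right) 420 = -1260$)
$\left(-645 + 1555\right) a = \left(-645 + 1555\right) \left(-1260\right) = 910 \left(-1260\right) = -1146600$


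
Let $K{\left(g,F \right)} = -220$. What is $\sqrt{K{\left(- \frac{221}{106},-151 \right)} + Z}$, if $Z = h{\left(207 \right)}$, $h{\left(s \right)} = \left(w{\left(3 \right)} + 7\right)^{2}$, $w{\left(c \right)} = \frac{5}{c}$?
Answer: $\frac{2 i \sqrt{326}}{3} \approx 12.037 i$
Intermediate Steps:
$h{\left(s \right)} = \frac{676}{9}$ ($h{\left(s \right)} = \left(\frac{5}{3} + 7\right)^{2} = \left(\frac{26}{3}\right)^{2} = \frac{676}{9}$)
$Z = \frac{676}{9} \approx 75.111$
$\sqrt{K{\left(- \frac{221}{106},-151 \right)} + Z} = \sqrt{-220 + \frac{676}{9}} = \sqrt{- \frac{1304}{9}} = \frac{2 i \sqrt{326}}{3}$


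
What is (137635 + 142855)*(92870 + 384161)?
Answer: 133802425190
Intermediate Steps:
(137635 + 142855)*(92870 + 384161) = 280490*477031 = 133802425190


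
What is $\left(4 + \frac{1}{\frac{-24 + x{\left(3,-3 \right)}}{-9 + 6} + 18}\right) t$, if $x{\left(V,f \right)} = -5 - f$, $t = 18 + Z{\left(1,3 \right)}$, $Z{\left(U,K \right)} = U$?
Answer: $\frac{6137}{80} \approx 76.713$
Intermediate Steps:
$t = 19$ ($t = 18 + 1 = 19$)
$\left(4 + \frac{1}{\frac{-24 + x{\left(3,-3 \right)}}{-9 + 6} + 18}\right) t = \left(4 + \frac{1}{\frac{-24 - 2}{-9 + 6} + 18}\right) 19 = \left(4 + \frac{1}{\frac{-24 + \left(-5 + 3\right)}{-3} + 18}\right) 19 = \left(4 + \frac{1}{\left(-24 - 2\right) \left(- \frac{1}{3}\right) + 18}\right) 19 = \left(4 + \frac{1}{\left(-26\right) \left(- \frac{1}{3}\right) + 18}\right) 19 = \left(4 + \frac{1}{\frac{26}{3} + 18}\right) 19 = \left(4 + \frac{1}{\frac{80}{3}}\right) 19 = \left(4 + \frac{3}{80}\right) 19 = \frac{323}{80} \cdot 19 = \frac{6137}{80}$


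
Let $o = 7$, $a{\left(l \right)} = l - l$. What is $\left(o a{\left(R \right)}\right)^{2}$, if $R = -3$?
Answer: $0$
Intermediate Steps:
$a{\left(l \right)} = 0$
$\left(o a{\left(R \right)}\right)^{2} = \left(7 \cdot 0\right)^{2} = 0^{2} = 0$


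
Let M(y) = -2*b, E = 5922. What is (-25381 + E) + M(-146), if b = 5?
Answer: -19469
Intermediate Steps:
M(y) = -10 (M(y) = -2*5 = -10)
(-25381 + E) + M(-146) = (-25381 + 5922) - 10 = -19459 - 10 = -19469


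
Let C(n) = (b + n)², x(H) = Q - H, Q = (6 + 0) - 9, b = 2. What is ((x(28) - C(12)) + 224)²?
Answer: 9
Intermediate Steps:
Q = -3 (Q = 6 - 9 = -3)
x(H) = -3 - H
C(n) = (2 + n)²
((x(28) - C(12)) + 224)² = (((-3 - 1*28) - (2 + 12)²) + 224)² = (((-3 - 28) - 1*14²) + 224)² = ((-31 - 1*196) + 224)² = ((-31 - 196) + 224)² = (-227 + 224)² = (-3)² = 9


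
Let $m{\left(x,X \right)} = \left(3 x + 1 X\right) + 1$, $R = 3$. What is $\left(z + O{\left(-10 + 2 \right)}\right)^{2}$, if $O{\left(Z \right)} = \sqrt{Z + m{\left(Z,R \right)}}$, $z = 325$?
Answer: $105597 + 1300 i \sqrt{7} \approx 1.056 \cdot 10^{5} + 3439.5 i$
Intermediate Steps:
$m{\left(x,X \right)} = 1 + X + 3 x$ ($m{\left(x,X \right)} = \left(3 x + X\right) + 1 = \left(X + 3 x\right) + 1 = 1 + X + 3 x$)
$O{\left(Z \right)} = \sqrt{4 + 4 Z}$ ($O{\left(Z \right)} = \sqrt{Z + \left(1 + 3 + 3 Z\right)} = \sqrt{Z + \left(4 + 3 Z\right)} = \sqrt{4 + 4 Z}$)
$\left(z + O{\left(-10 + 2 \right)}\right)^{2} = \left(325 + 2 \sqrt{1 + \left(-10 + 2\right)}\right)^{2} = \left(325 + 2 \sqrt{1 - 8}\right)^{2} = \left(325 + 2 \sqrt{-7}\right)^{2} = \left(325 + 2 i \sqrt{7}\right)^{2}$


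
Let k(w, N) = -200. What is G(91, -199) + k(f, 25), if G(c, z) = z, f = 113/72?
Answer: -399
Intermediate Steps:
f = 113/72 (f = 113*(1/72) = 113/72 ≈ 1.5694)
G(91, -199) + k(f, 25) = -199 - 200 = -399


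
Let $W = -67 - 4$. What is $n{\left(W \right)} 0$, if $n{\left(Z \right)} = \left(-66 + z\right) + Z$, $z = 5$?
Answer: $0$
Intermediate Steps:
$W = -71$
$n{\left(Z \right)} = -61 + Z$ ($n{\left(Z \right)} = \left(-66 + 5\right) + Z = -61 + Z$)
$n{\left(W \right)} 0 = \left(-61 - 71\right) 0 = \left(-132\right) 0 = 0$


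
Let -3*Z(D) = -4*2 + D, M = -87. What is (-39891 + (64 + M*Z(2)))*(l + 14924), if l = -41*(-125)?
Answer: -801980049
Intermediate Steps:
l = 5125
Z(D) = 8/3 - D/3 (Z(D) = -(-4*2 + D)/3 = -(-8 + D)/3 = 8/3 - D/3)
(-39891 + (64 + M*Z(2)))*(l + 14924) = (-39891 + (64 - 87*(8/3 - ⅓*2)))*(5125 + 14924) = (-39891 + (64 - 87*(8/3 - ⅔)))*20049 = (-39891 + (64 - 87*2))*20049 = (-39891 + (64 - 174))*20049 = (-39891 - 110)*20049 = -40001*20049 = -801980049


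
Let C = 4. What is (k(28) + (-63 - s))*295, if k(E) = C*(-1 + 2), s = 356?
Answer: -122425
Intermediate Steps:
k(E) = 4 (k(E) = 4*(-1 + 2) = 4*1 = 4)
(k(28) + (-63 - s))*295 = (4 + (-63 - 1*356))*295 = (4 + (-63 - 356))*295 = (4 - 419)*295 = -415*295 = -122425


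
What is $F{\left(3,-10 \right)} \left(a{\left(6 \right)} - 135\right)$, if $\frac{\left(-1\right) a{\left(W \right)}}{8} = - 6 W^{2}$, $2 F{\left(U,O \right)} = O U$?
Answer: $-23895$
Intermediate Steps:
$F{\left(U,O \right)} = \frac{O U}{2}$
$a{\left(W \right)} = 48 W^{2}$ ($a{\left(W \right)} = - 8 \left(- 6 W^{2}\right) = 48 W^{2}$)
$F{\left(3,-10 \right)} \left(a{\left(6 \right)} - 135\right) = \frac{1}{2} \left(-10\right) 3 \left(48 \cdot 6^{2} - 135\right) = - 15 \left(48 \cdot 36 - 135\right) = - 15 \left(1728 - 135\right) = \left(-15\right) 1593 = -23895$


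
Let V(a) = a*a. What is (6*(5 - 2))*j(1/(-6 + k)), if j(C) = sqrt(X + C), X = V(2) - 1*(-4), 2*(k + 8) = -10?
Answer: 18*sqrt(2869)/19 ≈ 50.744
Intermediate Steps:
V(a) = a**2
k = -13 (k = -8 + (1/2)*(-10) = -8 - 5 = -13)
X = 8 (X = 2**2 - 1*(-4) = 4 + 4 = 8)
j(C) = sqrt(8 + C)
(6*(5 - 2))*j(1/(-6 + k)) = (6*(5 - 2))*sqrt(8 + 1/(-6 - 13)) = (6*3)*sqrt(8 + 1/(-19)) = 18*sqrt(8 - 1/19) = 18*sqrt(151/19) = 18*(sqrt(2869)/19) = 18*sqrt(2869)/19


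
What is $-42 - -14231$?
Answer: $14189$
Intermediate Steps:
$-42 - -14231 = -42 + 14231 = 14189$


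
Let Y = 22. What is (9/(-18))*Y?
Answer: -11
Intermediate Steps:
(9/(-18))*Y = (9/(-18))*22 = (9*(-1/18))*22 = -½*22 = -11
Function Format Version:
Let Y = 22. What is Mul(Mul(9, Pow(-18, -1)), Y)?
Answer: -11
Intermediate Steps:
Mul(Mul(9, Pow(-18, -1)), Y) = Mul(Mul(9, Pow(-18, -1)), 22) = Mul(Mul(9, Rational(-1, 18)), 22) = Mul(Rational(-1, 2), 22) = -11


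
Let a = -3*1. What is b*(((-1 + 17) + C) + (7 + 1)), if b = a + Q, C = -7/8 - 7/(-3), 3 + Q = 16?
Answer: 3055/12 ≈ 254.58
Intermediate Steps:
Q = 13 (Q = -3 + 16 = 13)
a = -3
C = 35/24 (C = -7*⅛ - 7*(-⅓) = -7/8 + 7/3 = 35/24 ≈ 1.4583)
b = 10 (b = -3 + 13 = 10)
b*(((-1 + 17) + C) + (7 + 1)) = 10*(((-1 + 17) + 35/24) + (7 + 1)) = 10*((16 + 35/24) + 8) = 10*(419/24 + 8) = 10*(611/24) = 3055/12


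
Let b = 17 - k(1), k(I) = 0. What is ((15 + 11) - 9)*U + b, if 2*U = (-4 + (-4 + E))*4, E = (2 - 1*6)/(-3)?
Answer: -629/3 ≈ -209.67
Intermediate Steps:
E = 4/3 (E = (2 - 6)*(-⅓) = -4*(-⅓) = 4/3 ≈ 1.3333)
b = 17 (b = 17 - 1*0 = 17 + 0 = 17)
U = -40/3 (U = ((-4 + (-4 + 4/3))*4)/2 = ((-4 - 8/3)*4)/2 = (-20/3*4)/2 = (½)*(-80/3) = -40/3 ≈ -13.333)
((15 + 11) - 9)*U + b = ((15 + 11) - 9)*(-40/3) + 17 = (26 - 9)*(-40/3) + 17 = 17*(-40/3) + 17 = -680/3 + 17 = -629/3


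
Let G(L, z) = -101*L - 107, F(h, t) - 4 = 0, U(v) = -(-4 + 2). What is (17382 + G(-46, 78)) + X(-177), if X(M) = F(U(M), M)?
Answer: 21925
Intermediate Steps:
U(v) = 2 (U(v) = -1*(-2) = 2)
F(h, t) = 4 (F(h, t) = 4 + 0 = 4)
G(L, z) = -107 - 101*L
X(M) = 4
(17382 + G(-46, 78)) + X(-177) = (17382 + (-107 - 101*(-46))) + 4 = (17382 + (-107 + 4646)) + 4 = (17382 + 4539) + 4 = 21921 + 4 = 21925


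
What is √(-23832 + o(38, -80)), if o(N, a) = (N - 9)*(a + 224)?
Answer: 6*I*√546 ≈ 140.2*I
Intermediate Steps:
o(N, a) = (-9 + N)*(224 + a)
√(-23832 + o(38, -80)) = √(-23832 + (-2016 - 9*(-80) + 224*38 + 38*(-80))) = √(-23832 + (-2016 + 720 + 8512 - 3040)) = √(-23832 + 4176) = √(-19656) = 6*I*√546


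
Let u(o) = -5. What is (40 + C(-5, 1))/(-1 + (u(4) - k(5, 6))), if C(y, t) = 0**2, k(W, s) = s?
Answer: -10/3 ≈ -3.3333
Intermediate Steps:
C(y, t) = 0
(40 + C(-5, 1))/(-1 + (u(4) - k(5, 6))) = (40 + 0)/(-1 + (-5 - 1*6)) = 40/(-1 + (-5 - 6)) = 40/(-1 - 11) = 40/(-12) = 40*(-1/12) = -10/3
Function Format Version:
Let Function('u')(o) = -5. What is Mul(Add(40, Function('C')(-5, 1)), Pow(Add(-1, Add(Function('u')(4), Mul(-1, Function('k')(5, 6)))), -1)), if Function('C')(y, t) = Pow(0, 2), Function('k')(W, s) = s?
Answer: Rational(-10, 3) ≈ -3.3333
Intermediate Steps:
Function('C')(y, t) = 0
Mul(Add(40, Function('C')(-5, 1)), Pow(Add(-1, Add(Function('u')(4), Mul(-1, Function('k')(5, 6)))), -1)) = Mul(Add(40, 0), Pow(Add(-1, Add(-5, Mul(-1, 6))), -1)) = Mul(40, Pow(Add(-1, Add(-5, -6)), -1)) = Mul(40, Pow(Add(-1, -11), -1)) = Mul(40, Pow(-12, -1)) = Mul(40, Rational(-1, 12)) = Rational(-10, 3)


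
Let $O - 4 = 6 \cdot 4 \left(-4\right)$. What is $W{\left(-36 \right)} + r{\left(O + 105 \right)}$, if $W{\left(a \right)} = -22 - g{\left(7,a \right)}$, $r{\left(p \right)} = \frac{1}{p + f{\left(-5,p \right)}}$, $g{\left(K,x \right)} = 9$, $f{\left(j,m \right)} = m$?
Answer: $- \frac{805}{26} \approx -30.962$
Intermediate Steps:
$O = -92$ ($O = 4 + 6 \cdot 4 \left(-4\right) = 4 + 24 \left(-4\right) = 4 - 96 = -92$)
$r{\left(p \right)} = \frac{1}{2 p}$ ($r{\left(p \right)} = \frac{1}{p + p} = \frac{1}{2 p}$)
$W{\left(a \right)} = -31$ ($W{\left(a \right)} = -22 - 9 = -31$)
$W{\left(-36 \right)} + r{\left(O + 105 \right)} = -31 + \frac{1}{2 \left(-92 + 105\right)} = -31 + \frac{1}{2 \cdot 13} = -31 + \frac{1}{2} \cdot \frac{1}{13} = -31 + \frac{1}{26} = - \frac{805}{26}$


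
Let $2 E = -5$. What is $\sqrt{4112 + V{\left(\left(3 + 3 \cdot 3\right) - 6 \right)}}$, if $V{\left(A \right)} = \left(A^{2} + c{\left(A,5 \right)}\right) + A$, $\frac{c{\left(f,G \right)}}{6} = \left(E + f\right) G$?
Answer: $\sqrt{4259} \approx 65.261$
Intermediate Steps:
$E = - \frac{5}{2}$ ($E = \frac{1}{2} \left(-5\right) = - \frac{5}{2} \approx -2.5$)
$c{\left(f,G \right)} = 6 G \left(- \frac{5}{2} + f\right)$ ($c{\left(f,G \right)} = 6 \left(- \frac{5}{2} + f\right) G = 6 G \left(- \frac{5}{2} + f\right)$)
$V{\left(A \right)} = -75 + A^{2} + 31 A$ ($V{\left(A \right)} = \left(A^{2} + 3 \cdot 5 \left(-5 + 2 A\right)\right) + A = \left(A^{2} + \left(-75 + 30 A\right)\right) + A = \left(-75 + A^{2} + 30 A\right) + A = -75 + A^{2} + 31 A$)
$\sqrt{4112 + V{\left(\left(3 + 3 \cdot 3\right) - 6 \right)}} = \sqrt{4112 + \left(-75 + \left(\left(3 + 3 \cdot 3\right) - 6\right)^{2} + 31 \left(\left(3 + 3 \cdot 3\right) - 6\right)\right)} = \sqrt{4112 + \left(-75 + \left(\left(3 + 9\right) - 6\right)^{2} + 31 \left(\left(3 + 9\right) - 6\right)\right)} = \sqrt{4112 + \left(-75 + \left(12 - 6\right)^{2} + 31 \left(12 - 6\right)\right)} = \sqrt{4112 + \left(-75 + 6^{2} + 31 \cdot 6\right)} = \sqrt{4112 + \left(-75 + 36 + 186\right)} = \sqrt{4112 + 147} = \sqrt{4259}$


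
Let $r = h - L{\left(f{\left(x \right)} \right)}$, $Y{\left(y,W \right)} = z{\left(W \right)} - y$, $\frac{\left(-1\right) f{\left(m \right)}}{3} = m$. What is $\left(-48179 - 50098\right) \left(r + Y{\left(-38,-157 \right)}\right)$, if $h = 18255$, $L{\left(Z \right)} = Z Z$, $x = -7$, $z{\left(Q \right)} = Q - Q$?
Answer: $-1754441004$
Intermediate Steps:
$z{\left(Q \right)} = 0$
$f{\left(m \right)} = - 3 m$
$L{\left(Z \right)} = Z^{2}$
$Y{\left(y,W \right)} = - y$ ($Y{\left(y,W \right)} = 0 - y = - y$)
$r = 17814$ ($r = 18255 - \left(\left(-3\right) \left(-7\right)\right)^{2} = 18255 - 21^{2} = 18255 - 441 = 17814$)
$\left(-48179 - 50098\right) \left(r + Y{\left(-38,-157 \right)}\right) = \left(-48179 - 50098\right) \left(17814 - -38\right) = - 98277 \left(17814 + 38\right) = \left(-98277\right) 17852 = -1754441004$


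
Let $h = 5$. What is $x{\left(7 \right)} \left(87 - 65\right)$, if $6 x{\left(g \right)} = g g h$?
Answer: $\frac{2695}{3} \approx 898.33$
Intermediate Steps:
$x{\left(g \right)} = \frac{5 g^{2}}{6}$ ($x{\left(g \right)} = \frac{g g 5}{6} = \frac{g^{2} \cdot 5}{6} = \frac{5 g^{2}}{6}$)
$x{\left(7 \right)} \left(87 - 65\right) = \frac{5 \cdot 7^{2}}{6} \left(87 - 65\right) = \frac{5}{6} \cdot 49 \cdot 22 = \frac{245}{6} \cdot 22 = \frac{2695}{3}$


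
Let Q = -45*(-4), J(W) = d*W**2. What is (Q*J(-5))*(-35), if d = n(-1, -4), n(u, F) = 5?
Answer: -787500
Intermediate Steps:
d = 5
J(W) = 5*W**2
Q = 180
(Q*J(-5))*(-35) = (180*(5*(-5)**2))*(-35) = (180*(5*25))*(-35) = (180*125)*(-35) = 22500*(-35) = -787500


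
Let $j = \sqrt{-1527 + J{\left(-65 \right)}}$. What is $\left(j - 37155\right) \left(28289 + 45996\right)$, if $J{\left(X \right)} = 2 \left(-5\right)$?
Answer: $-2760059175 + 74285 i \sqrt{1537} \approx -2.7601 \cdot 10^{9} + 2.9123 \cdot 10^{6} i$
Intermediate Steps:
$J{\left(X \right)} = -10$
$j = i \sqrt{1537}$ ($j = \sqrt{-1527 - 10} = \sqrt{-1537} = i \sqrt{1537} \approx 39.205 i$)
$\left(j - 37155\right) \left(28289 + 45996\right) = \left(i \sqrt{1537} - 37155\right) \left(28289 + 45996\right) = \left(-37155 + i \sqrt{1537}\right) 74285 = -2760059175 + 74285 i \sqrt{1537}$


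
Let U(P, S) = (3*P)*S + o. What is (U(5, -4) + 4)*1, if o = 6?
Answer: -50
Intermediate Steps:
U(P, S) = 6 + 3*P*S (U(P, S) = (3*P)*S + 6 = 3*P*S + 6 = 6 + 3*P*S)
(U(5, -4) + 4)*1 = ((6 + 3*5*(-4)) + 4)*1 = ((6 - 60) + 4)*1 = (-54 + 4)*1 = -50*1 = -50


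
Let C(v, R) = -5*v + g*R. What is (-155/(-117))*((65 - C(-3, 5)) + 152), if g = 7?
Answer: 25885/117 ≈ 221.24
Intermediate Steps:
C(v, R) = -5*v + 7*R
(-155/(-117))*((65 - C(-3, 5)) + 152) = (-155/(-117))*((65 - (-5*(-3) + 7*5)) + 152) = (-155*(-1/117))*((65 - (15 + 35)) + 152) = 155*((65 - 1*50) + 152)/117 = 155*((65 - 50) + 152)/117 = 155*(15 + 152)/117 = (155/117)*167 = 25885/117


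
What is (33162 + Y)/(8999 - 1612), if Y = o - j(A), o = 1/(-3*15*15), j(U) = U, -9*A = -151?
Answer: 22373024/4986225 ≈ 4.4870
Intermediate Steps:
A = 151/9 (A = -1/9*(-151) = 151/9 ≈ 16.778)
o = -1/675 (o = 1/(-45*15) = 1/(-675) = -1/675 ≈ -0.0014815)
Y = -11326/675 (Y = -1/675 - 1*151/9 = -1/675 - 151/9 = -11326/675 ≈ -16.779)
(33162 + Y)/(8999 - 1612) = (33162 - 11326/675)/(8999 - 1612) = (22373024/675)/7387 = (22373024/675)*(1/7387) = 22373024/4986225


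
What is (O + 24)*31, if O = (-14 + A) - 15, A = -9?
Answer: -434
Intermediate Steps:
O = -38 (O = (-14 - 9) - 15 = -23 - 15 = -38)
(O + 24)*31 = (-38 + 24)*31 = -14*31 = -434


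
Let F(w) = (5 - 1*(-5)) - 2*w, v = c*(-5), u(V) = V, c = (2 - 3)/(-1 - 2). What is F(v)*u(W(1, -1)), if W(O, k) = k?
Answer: -40/3 ≈ -13.333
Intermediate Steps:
c = ⅓ (c = -1/(-3) = -1*(-⅓) = ⅓ ≈ 0.33333)
v = -5/3 (v = (⅓)*(-5) = -5/3 ≈ -1.6667)
F(w) = 10 - 2*w (F(w) = (5 + 5) - 2*w = 10 - 2*w)
F(v)*u(W(1, -1)) = (10 - 2*(-5/3))*(-1) = (10 + 10/3)*(-1) = (40/3)*(-1) = -40/3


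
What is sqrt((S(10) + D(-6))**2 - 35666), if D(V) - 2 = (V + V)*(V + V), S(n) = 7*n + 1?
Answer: sqrt(11423) ≈ 106.88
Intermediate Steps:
S(n) = 1 + 7*n
D(V) = 2 + 4*V**2 (D(V) = 2 + (V + V)*(V + V) = 2 + (2*V)*(2*V) = 2 + 4*V**2)
sqrt((S(10) + D(-6))**2 - 35666) = sqrt(((1 + 7*10) + (2 + 4*(-6)**2))**2 - 35666) = sqrt(((1 + 70) + (2 + 4*36))**2 - 35666) = sqrt((71 + (2 + 144))**2 - 35666) = sqrt((71 + 146)**2 - 35666) = sqrt(217**2 - 35666) = sqrt(47089 - 35666) = sqrt(11423)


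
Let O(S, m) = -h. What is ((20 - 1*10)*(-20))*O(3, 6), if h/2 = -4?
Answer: -1600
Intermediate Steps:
h = -8 (h = 2*(-4) = -8)
O(S, m) = 8 (O(S, m) = -1*(-8) = 8)
((20 - 1*10)*(-20))*O(3, 6) = ((20 - 1*10)*(-20))*8 = ((20 - 10)*(-20))*8 = (10*(-20))*8 = -200*8 = -1600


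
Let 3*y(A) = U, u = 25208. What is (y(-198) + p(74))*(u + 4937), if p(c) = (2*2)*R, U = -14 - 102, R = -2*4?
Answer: -6390740/3 ≈ -2.1302e+6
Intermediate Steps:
R = -8
U = -116
y(A) = -116/3 (y(A) = (⅓)*(-116) = -116/3)
p(c) = -32 (p(c) = (2*2)*(-8) = 4*(-8) = -32)
(y(-198) + p(74))*(u + 4937) = (-116/3 - 32)*(25208 + 4937) = -212/3*30145 = -6390740/3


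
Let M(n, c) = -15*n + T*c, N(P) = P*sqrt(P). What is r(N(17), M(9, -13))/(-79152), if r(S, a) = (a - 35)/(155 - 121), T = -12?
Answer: 7/1345584 ≈ 5.2022e-6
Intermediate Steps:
N(P) = P**(3/2)
M(n, c) = -15*n - 12*c
r(S, a) = -35/34 + a/34 (r(S, a) = (-35 + a)/34 = (-35 + a)*(1/34) = -35/34 + a/34)
r(N(17), M(9, -13))/(-79152) = (-35/34 + (-15*9 - 12*(-13))/34)/(-79152) = (-35/34 + (-135 + 156)/34)*(-1/79152) = (-35/34 + (1/34)*21)*(-1/79152) = (-35/34 + 21/34)*(-1/79152) = -7/17*(-1/79152) = 7/1345584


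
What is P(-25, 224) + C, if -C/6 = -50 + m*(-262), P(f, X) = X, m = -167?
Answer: -262000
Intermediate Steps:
C = -262224 (C = -6*(-50 - 167*(-262)) = -6*(-50 + 43754) = -6*43704 = -262224)
P(-25, 224) + C = 224 - 262224 = -262000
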